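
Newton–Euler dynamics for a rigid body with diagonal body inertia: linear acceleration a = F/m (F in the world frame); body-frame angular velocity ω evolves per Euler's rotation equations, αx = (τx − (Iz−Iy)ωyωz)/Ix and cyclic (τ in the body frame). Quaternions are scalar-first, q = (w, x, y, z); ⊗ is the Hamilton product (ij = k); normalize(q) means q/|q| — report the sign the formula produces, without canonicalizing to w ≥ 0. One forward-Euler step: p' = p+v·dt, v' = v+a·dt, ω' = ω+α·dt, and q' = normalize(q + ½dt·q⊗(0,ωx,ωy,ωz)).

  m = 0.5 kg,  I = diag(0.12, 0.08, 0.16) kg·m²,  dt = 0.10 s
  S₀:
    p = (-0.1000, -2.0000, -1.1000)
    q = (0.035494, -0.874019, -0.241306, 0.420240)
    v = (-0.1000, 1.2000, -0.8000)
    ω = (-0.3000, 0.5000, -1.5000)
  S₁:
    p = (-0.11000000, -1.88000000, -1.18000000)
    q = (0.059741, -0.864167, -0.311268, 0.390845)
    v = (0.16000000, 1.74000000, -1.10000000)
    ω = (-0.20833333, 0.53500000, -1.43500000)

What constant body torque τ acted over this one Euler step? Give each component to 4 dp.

rate change Δω = (0.09166667, 0.03500000, 0.06500000)
gyro term ω₀×Iω₀ = (-0.0600, -0.0180, 0.0060)
τ = I·(Δω/dt) + ω₀×(Iω₀) = (0.0500, 0.0100, 0.1100)

τ = (0.0500, 0.0100, 0.1100)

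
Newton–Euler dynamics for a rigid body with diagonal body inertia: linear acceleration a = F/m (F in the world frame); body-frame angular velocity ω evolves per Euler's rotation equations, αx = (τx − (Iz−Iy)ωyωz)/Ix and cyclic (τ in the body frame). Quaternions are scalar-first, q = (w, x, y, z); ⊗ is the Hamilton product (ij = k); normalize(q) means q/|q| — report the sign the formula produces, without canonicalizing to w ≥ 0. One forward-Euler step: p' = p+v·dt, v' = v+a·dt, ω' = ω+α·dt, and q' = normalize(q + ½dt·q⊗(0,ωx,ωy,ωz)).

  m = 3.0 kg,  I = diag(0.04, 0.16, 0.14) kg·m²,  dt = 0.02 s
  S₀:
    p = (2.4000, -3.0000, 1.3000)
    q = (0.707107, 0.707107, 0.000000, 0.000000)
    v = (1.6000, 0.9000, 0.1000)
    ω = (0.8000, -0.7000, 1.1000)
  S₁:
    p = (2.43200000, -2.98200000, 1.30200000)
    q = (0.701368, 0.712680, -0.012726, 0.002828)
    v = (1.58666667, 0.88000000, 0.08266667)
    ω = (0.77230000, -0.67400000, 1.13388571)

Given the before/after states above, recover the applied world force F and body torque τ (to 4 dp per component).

Δv = v₁−v₀ = (-0.01333333, -0.02000000, -0.01733333)
m·(v₁−v₀)/dt = (-2.0000, -3.0000, -2.6000)
Δω = ω₁−ω₀ = (-0.02770000, 0.02600000, 0.03388571)
ω₀×(Iω₀) = (0.0154, -0.0880, -0.0672)
τ = I·(Δω/dt) + ω₀×(Iω₀) = (-0.0400, 0.1200, 0.1700)

F = (-2.0000, -3.0000, -2.6000)
τ = (-0.0400, 0.1200, 0.1700)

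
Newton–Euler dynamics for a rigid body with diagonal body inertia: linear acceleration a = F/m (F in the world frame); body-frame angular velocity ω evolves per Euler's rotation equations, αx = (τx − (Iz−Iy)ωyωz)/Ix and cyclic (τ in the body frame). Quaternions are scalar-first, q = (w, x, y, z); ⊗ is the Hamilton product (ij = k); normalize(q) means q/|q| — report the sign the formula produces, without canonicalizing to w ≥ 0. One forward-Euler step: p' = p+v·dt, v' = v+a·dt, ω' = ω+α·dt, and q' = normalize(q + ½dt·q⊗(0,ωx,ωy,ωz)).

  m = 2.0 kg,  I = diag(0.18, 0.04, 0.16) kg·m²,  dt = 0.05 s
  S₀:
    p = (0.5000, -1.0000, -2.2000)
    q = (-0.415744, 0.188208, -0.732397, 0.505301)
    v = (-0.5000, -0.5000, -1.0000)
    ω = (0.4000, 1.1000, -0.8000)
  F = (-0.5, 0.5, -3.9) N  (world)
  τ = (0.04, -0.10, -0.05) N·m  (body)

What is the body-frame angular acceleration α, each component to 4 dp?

precession coupling ω×(Iω) = (-0.1056, -0.0064, -0.0616)
angular accel α = (0.8089, -2.3400, 0.0725)

α = (0.8089, -2.3400, 0.0725)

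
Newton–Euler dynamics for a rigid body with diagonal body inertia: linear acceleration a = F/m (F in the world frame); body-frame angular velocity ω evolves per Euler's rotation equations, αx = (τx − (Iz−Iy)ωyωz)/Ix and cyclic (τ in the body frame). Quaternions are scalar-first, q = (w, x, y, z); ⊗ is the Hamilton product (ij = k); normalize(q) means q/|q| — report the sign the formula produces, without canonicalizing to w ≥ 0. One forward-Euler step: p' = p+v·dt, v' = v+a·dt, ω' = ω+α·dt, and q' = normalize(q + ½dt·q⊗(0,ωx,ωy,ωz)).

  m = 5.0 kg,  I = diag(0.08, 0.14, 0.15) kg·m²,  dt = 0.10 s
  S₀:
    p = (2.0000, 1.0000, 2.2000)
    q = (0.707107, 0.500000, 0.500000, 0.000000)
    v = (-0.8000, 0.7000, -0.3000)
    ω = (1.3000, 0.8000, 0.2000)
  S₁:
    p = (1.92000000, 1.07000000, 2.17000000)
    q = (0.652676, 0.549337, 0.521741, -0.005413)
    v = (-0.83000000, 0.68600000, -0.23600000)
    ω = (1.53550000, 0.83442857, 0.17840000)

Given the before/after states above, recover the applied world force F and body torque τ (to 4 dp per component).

Δv = v₁−v₀ = (-0.03000000, -0.01400000, 0.06400000)
m·(v₁−v₀)/dt = (-1.5000, -0.7000, 3.2000)
rate change Δω = (0.23550000, 0.03442857, -0.02160000)
ω₀×(Iω₀) = (0.0016, -0.0182, 0.0624)
τ = I·(Δω/dt) + ω₀×(Iω₀) = (0.1900, 0.0300, 0.0300)

F = (-1.5000, -0.7000, 3.2000)
τ = (0.1900, 0.0300, 0.0300)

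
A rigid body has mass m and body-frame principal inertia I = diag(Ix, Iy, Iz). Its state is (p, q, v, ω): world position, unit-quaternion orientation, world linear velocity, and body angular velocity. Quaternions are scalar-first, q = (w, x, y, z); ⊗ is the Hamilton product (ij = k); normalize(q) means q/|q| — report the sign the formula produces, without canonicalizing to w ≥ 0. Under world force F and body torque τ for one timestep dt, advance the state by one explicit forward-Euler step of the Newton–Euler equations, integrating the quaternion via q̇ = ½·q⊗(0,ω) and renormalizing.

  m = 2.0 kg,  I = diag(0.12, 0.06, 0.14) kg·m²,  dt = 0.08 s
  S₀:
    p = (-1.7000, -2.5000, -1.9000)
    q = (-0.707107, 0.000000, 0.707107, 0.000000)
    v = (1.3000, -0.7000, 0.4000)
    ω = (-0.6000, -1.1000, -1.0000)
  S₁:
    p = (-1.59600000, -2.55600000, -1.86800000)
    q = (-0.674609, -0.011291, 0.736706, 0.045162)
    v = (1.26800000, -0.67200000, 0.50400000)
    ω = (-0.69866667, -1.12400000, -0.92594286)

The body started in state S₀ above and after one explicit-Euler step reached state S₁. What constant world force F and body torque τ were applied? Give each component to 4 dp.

v₁ − v₀ = (-0.03200000, 0.02800000, 0.10400000)
F = m·Δv/dt = (-0.8000, 0.7000, 2.6000)
rate change Δω = (-0.09866667, -0.02400000, 0.07405714)
precession coupling = (0.0880, -0.0120, -0.0396)
applied torque τ = (-0.0600, -0.0300, 0.0900)

F = (-0.8000, 0.7000, 2.6000)
τ = (-0.0600, -0.0300, 0.0900)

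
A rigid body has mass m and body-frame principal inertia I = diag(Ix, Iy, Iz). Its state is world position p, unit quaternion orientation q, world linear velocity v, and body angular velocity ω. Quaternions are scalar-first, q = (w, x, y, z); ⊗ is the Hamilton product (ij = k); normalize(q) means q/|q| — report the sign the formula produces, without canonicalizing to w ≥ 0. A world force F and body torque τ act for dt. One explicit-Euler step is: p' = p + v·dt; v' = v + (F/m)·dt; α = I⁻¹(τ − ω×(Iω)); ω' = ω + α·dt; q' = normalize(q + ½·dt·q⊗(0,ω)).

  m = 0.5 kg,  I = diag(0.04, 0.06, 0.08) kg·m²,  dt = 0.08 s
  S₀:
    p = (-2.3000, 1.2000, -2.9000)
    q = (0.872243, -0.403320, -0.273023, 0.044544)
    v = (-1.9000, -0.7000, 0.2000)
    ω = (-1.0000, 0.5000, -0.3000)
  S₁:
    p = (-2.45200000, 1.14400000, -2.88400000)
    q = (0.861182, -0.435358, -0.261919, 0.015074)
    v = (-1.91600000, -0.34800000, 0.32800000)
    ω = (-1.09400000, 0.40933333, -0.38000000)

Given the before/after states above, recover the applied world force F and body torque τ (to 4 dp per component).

F = (-0.1000, 2.2000, 0.8000)
τ = (-0.0500, -0.0800, -0.0900)

ω₁ − ω₀ = (-0.09400000, -0.09066667, -0.08000000)
applied torque τ = (-0.0500, -0.0800, -0.0900)
v₁ − v₀ = (-0.01600000, 0.35200000, 0.12800000)
m·(v₁−v₀)/dt = (-0.1000, 2.2000, 0.8000)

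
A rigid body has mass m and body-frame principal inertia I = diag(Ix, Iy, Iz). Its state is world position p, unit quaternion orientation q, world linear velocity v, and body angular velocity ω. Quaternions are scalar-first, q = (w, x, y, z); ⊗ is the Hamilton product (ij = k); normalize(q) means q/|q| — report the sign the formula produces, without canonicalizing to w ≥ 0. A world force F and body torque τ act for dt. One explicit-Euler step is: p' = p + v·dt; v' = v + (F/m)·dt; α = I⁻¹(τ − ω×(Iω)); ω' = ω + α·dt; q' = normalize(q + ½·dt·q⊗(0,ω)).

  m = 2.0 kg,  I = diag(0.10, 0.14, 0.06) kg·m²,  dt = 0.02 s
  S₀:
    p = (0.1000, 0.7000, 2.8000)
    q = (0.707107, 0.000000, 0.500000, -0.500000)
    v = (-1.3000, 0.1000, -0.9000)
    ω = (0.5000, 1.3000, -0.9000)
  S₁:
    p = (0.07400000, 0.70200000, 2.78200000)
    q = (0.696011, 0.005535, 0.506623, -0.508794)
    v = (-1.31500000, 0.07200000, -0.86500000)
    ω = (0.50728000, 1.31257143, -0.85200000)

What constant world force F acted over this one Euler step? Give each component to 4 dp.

Δv = v₁−v₀ = (-0.01500000, -0.02800000, 0.03500000)
F = m·Δv/dt = (-1.5000, -2.8000, 3.5000)

F = (-1.5000, -2.8000, 3.5000)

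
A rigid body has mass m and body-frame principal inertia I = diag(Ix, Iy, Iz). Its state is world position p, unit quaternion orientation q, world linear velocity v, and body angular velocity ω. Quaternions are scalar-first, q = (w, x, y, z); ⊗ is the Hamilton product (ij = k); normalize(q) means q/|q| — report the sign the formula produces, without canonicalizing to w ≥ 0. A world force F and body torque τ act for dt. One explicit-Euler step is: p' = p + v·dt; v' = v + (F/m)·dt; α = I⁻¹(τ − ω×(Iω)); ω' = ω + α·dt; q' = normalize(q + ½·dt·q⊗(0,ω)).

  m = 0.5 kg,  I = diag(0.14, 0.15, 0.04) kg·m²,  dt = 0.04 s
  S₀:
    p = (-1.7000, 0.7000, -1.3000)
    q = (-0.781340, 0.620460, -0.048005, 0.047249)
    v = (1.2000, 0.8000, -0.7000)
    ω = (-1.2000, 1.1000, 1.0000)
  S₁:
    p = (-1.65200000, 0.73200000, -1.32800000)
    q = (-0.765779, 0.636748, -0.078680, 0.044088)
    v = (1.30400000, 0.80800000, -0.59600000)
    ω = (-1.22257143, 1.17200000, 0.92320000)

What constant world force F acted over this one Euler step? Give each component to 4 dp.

F = (1.3000, 0.1000, 1.3000)

Δv = v₁−v₀ = (0.10400000, 0.00800000, 0.10400000)
applied force F = (1.3000, 0.1000, 1.3000)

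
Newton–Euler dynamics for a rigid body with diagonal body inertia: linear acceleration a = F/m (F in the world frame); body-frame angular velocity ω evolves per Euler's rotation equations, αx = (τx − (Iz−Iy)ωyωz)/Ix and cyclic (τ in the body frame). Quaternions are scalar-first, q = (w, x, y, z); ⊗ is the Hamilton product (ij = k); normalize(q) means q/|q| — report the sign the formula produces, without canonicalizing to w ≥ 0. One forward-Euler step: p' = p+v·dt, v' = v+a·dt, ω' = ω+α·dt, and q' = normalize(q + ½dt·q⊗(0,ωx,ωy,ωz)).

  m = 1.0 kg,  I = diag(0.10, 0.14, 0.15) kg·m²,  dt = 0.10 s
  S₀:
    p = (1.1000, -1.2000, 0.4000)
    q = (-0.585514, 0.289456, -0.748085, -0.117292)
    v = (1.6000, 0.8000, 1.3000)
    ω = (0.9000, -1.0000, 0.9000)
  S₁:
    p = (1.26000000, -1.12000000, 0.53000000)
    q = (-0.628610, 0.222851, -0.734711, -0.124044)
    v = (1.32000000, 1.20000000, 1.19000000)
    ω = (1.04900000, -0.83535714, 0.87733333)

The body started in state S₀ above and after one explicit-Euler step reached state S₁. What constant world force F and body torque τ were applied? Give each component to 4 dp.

F = (-2.8000, 4.0000, -1.1000)
τ = (0.1400, 0.1900, -0.0700)

Δv = v₁−v₀ = (-0.28000000, 0.40000000, -0.11000000)
m·(v₁−v₀)/dt = (-2.8000, 4.0000, -1.1000)
rate change Δω = (0.14900000, 0.16464286, -0.02266667)
τ = I·(Δω/dt) + ω₀×(Iω₀) = (0.1400, 0.1900, -0.0700)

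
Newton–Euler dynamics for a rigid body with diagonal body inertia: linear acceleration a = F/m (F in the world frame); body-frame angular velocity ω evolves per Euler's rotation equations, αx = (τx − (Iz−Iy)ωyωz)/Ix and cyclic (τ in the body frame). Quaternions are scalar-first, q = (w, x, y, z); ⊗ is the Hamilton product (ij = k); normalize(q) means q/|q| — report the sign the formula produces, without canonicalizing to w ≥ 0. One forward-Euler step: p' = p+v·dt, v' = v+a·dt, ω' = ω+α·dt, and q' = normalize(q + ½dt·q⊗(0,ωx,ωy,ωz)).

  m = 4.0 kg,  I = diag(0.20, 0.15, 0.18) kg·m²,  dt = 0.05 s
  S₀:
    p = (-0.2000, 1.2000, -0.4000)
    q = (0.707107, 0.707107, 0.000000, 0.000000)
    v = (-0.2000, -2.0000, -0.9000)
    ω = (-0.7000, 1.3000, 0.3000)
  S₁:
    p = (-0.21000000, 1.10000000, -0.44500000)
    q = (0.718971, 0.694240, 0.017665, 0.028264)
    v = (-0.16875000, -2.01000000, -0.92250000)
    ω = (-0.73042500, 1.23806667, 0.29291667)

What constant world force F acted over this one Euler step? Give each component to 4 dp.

velocity change Δv = (0.03125000, -0.01000000, -0.02250000)
applied force F = (2.5000, -0.8000, -1.8000)

F = (2.5000, -0.8000, -1.8000)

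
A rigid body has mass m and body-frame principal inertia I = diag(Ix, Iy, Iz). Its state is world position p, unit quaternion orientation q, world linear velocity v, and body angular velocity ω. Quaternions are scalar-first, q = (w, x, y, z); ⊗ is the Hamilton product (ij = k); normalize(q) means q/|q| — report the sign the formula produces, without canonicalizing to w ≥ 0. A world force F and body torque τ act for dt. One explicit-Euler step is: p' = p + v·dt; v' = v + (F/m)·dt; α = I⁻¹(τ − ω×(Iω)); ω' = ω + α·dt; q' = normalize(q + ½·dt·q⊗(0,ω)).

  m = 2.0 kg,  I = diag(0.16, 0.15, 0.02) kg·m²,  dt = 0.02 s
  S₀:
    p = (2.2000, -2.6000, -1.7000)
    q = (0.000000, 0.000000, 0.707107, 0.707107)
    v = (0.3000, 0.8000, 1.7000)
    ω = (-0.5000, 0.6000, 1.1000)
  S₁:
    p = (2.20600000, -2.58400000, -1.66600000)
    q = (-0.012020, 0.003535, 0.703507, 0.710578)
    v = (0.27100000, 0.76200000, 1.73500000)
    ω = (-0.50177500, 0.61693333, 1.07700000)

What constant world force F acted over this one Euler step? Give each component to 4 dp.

F = (-2.9000, -3.8000, 3.5000)

Δv = v₁−v₀ = (-0.02900000, -0.03800000, 0.03500000)
applied force F = (-2.9000, -3.8000, 3.5000)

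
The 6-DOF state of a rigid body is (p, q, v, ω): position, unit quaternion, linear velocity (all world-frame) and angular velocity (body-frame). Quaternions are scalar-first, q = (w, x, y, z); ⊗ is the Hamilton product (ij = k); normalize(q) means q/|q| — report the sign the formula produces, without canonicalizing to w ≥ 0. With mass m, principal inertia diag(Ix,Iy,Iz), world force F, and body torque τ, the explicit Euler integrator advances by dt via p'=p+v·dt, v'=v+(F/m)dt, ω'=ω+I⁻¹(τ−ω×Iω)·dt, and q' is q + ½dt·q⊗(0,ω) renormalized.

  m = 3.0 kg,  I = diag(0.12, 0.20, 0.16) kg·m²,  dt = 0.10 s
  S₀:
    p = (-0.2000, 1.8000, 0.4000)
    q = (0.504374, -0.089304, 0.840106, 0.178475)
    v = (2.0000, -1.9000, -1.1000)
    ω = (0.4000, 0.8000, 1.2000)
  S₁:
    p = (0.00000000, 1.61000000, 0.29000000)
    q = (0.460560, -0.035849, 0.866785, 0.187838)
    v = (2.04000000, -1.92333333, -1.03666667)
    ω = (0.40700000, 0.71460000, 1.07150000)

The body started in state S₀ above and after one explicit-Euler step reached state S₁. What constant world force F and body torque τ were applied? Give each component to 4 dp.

F = (1.2000, -0.7000, 1.9000)
τ = (-0.0300, -0.1900, -0.1800)

Δω = ω₁−ω₀ = (0.00700000, -0.08540000, -0.12850000)
ω₀×(Iω₀) = (-0.0384, -0.0192, 0.0256)
applied torque τ = (-0.0300, -0.1900, -0.1800)
Δv = v₁−v₀ = (0.04000000, -0.02333333, 0.06333333)
applied force F = (1.2000, -0.7000, 1.9000)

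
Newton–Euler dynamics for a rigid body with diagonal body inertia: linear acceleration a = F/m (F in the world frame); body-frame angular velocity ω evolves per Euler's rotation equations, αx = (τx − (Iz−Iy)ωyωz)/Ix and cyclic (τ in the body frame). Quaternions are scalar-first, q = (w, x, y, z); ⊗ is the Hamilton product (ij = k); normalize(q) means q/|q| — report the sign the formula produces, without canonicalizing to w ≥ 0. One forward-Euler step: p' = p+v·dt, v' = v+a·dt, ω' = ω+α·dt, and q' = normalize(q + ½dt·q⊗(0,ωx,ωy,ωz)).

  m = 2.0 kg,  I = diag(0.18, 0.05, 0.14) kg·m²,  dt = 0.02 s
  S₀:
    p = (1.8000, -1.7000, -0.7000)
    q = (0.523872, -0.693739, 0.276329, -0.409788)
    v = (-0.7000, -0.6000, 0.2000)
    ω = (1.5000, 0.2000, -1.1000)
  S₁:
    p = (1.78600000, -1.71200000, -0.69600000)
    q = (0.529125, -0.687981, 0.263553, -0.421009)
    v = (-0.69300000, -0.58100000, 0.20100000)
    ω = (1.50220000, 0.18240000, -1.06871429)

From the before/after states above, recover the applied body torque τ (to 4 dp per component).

rate change Δω = (0.00220000, -0.01760000, 0.03128571)
τ = I·(Δω/dt) + ω₀×(Iω₀) = (0.0000, -0.1100, 0.1800)

τ = (0.0000, -0.1100, 0.1800)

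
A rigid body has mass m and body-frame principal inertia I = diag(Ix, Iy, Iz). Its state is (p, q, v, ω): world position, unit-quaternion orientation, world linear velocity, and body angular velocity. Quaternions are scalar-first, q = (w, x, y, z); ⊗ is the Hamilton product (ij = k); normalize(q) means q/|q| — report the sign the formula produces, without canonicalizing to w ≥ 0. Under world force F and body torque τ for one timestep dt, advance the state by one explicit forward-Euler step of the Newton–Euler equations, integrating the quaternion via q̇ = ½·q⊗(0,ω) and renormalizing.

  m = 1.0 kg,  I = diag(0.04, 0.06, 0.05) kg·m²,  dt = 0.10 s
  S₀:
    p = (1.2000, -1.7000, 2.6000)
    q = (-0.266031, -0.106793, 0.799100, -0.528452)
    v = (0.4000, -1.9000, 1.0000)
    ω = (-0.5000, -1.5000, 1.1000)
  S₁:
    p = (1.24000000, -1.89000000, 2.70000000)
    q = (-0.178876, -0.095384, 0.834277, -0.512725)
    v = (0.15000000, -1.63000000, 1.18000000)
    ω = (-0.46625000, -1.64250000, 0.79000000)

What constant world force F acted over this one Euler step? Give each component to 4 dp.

F = (-2.5000, 2.7000, 1.8000)

velocity change Δv = (-0.25000000, 0.27000000, 0.18000000)
F = m·Δv/dt = (-2.5000, 2.7000, 1.8000)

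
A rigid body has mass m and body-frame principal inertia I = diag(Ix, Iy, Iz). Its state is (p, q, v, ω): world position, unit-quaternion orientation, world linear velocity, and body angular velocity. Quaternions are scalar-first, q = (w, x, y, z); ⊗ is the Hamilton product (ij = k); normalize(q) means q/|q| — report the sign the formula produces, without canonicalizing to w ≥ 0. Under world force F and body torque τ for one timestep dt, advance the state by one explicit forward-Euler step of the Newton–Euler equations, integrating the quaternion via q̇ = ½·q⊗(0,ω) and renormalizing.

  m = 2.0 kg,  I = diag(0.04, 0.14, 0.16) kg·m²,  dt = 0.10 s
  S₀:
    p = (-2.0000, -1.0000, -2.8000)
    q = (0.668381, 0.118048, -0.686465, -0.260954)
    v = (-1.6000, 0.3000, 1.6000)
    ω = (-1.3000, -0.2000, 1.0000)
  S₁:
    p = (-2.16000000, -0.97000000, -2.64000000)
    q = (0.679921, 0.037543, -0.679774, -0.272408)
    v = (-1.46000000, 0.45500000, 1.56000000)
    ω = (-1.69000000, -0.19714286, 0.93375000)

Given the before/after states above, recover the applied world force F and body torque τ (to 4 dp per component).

F = (2.8000, 3.1000, -0.8000)
τ = (-0.1600, 0.1600, -0.0800)

velocity change Δv = (0.14000000, 0.15500000, -0.04000000)
F = m·Δv/dt = (2.8000, 3.1000, -0.8000)
rate change Δω = (-0.39000000, 0.00285714, -0.06625000)
I·α + gyro = (-0.1600, 0.1600, -0.0800)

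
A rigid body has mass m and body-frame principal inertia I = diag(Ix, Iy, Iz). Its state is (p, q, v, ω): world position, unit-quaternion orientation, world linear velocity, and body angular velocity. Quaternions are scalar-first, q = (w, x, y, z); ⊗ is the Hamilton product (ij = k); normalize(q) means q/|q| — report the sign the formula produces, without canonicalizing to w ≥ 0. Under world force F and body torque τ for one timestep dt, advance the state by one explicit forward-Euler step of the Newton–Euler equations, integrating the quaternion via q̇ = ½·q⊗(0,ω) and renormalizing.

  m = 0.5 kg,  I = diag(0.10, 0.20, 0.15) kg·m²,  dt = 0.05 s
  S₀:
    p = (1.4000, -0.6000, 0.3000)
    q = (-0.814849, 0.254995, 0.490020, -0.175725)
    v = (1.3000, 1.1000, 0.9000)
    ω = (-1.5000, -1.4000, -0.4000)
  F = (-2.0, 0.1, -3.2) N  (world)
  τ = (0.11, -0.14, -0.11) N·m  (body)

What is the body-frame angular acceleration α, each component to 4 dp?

ω×(Iω) gyroscopic = (-0.0280, -0.0300, 0.2100)
angular accel α = (1.3800, -0.5500, -2.1333)

α = (1.3800, -0.5500, -2.1333)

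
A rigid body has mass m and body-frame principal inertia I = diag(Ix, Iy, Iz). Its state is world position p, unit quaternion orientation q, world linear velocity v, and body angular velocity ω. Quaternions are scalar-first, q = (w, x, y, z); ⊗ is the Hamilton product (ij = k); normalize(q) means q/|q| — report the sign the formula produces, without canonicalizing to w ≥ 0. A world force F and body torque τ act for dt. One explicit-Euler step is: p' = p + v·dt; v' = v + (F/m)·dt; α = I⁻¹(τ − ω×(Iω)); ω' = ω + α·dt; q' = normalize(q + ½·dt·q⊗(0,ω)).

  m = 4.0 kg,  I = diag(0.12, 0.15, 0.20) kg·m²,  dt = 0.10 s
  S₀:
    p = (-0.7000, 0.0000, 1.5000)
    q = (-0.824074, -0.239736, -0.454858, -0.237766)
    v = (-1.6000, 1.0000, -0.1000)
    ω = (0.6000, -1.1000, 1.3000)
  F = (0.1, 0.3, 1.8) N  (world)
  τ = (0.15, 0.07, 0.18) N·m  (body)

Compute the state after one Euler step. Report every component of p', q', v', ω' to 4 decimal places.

p' = (-0.8600, 0.1000, 1.4900)
q' = (-0.8231, -0.3059, -0.3995, -0.2634)
v' = (-1.5975, 1.0075, -0.0550)
ω' = (0.7846, -1.0117, 1.3999)

a = F/m = (0.0250, 0.0750, 0.4500)
new position p' = (-0.8600, 0.1000, 1.4900)
v + (F/m)dt = (-1.5975, 1.0075, -0.0550)
gyro term ω×Iω = (-0.0715, -0.0624, -0.0198)
α = I⁻¹(τ − ω×Iω) = (1.8458, 0.8827, 0.9990)
new body rate ω' = (0.7846, -1.0117, 1.3999)
Hamilton product q⊗(0,ω) = (-0.0474064, -1.3473024, 1.0754786, -0.5346718)
q' = normalize(q + ½dt·q⊗(0,ω)) = (-0.8231, -0.3059, -0.3995, -0.2634)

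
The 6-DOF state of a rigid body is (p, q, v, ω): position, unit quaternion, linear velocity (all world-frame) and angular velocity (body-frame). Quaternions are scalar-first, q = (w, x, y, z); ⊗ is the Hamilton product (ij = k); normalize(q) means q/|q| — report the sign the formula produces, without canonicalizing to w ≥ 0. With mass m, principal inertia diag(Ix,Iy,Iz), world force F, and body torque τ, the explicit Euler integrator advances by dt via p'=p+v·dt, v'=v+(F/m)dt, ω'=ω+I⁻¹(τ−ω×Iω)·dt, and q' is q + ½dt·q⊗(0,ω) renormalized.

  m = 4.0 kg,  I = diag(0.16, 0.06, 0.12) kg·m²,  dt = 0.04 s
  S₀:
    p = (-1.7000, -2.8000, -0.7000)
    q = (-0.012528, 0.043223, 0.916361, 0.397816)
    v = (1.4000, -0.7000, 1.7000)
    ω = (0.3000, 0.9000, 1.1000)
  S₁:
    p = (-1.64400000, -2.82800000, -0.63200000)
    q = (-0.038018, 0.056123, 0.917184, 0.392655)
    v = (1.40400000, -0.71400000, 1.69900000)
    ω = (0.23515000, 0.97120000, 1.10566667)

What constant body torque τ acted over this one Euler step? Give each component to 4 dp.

ω₁ − ω₀ = (-0.06485000, 0.07120000, 0.00566667)
gyro term ω₀×Iω₀ = (0.0594, 0.0132, -0.0270)
τ = I·(Δω/dt) + ω₀×(Iω₀) = (-0.2000, 0.1200, -0.0100)

τ = (-0.2000, 0.1200, -0.0100)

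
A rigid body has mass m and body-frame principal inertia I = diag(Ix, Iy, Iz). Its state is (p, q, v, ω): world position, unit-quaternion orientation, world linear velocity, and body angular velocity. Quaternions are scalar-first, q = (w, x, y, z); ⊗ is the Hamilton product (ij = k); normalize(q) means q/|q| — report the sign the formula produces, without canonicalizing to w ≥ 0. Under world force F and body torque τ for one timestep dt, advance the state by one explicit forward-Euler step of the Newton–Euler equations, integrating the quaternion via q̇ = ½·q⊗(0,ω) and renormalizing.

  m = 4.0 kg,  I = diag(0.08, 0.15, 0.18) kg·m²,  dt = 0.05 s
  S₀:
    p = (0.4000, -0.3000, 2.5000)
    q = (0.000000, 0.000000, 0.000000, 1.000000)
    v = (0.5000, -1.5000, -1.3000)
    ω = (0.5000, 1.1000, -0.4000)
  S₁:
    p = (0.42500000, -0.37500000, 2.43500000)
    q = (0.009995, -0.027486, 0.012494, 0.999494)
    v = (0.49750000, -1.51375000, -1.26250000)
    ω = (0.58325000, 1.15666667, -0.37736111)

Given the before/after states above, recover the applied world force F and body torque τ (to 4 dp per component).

F = (-0.2000, -1.1000, 3.0000)
τ = (0.1200, 0.1900, 0.1200)

ω₁ − ω₀ = (0.08325000, 0.05666667, 0.02263889)
precession coupling = (-0.0132, 0.0200, 0.0385)
I·α + gyro = (0.1200, 0.1900, 0.1200)
Δv = v₁−v₀ = (-0.00250000, -0.01375000, 0.03750000)
applied force F = (-0.2000, -1.1000, 3.0000)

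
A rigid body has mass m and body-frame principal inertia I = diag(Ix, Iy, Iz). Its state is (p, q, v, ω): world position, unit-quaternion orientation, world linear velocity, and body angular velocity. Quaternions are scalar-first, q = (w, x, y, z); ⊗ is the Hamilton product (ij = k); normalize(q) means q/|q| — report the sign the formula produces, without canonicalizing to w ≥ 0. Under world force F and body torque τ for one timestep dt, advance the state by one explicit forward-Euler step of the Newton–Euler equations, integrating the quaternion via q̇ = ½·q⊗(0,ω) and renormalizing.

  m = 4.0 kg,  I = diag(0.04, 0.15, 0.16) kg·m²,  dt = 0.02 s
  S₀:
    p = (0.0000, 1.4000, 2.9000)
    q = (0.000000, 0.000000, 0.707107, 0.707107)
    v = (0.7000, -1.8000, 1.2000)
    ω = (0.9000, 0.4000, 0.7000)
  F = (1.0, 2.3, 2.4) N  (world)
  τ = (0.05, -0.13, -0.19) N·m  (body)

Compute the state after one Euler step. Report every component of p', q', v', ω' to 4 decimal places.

linear accel F/m = (0.2500, 0.5750, 0.6000)
p + v·dt = (0.0140, 1.3640, 2.9240)
new velocity v' = (0.7050, -1.7885, 1.2120)
ω×(Iω) gyroscopic = (0.0028, -0.0756, 0.0396)
angular accel α = (1.1800, -0.3627, -1.4350)
ω' = ω + α·dt = (0.9236, 0.3927, 0.6713)
q⊗(0,ω) = (-0.7778177, 0.2121321, 0.6363963, -0.6363963)
q + ½dt·q⊗(0,ω), renormalized = (-0.0078, 0.0021, 0.7134, 0.7007)

p' = (0.0140, 1.3640, 2.9240)
q' = (-0.0078, 0.0021, 0.7134, 0.7007)
v' = (0.7050, -1.7885, 1.2120)
ω' = (0.9236, 0.3927, 0.6713)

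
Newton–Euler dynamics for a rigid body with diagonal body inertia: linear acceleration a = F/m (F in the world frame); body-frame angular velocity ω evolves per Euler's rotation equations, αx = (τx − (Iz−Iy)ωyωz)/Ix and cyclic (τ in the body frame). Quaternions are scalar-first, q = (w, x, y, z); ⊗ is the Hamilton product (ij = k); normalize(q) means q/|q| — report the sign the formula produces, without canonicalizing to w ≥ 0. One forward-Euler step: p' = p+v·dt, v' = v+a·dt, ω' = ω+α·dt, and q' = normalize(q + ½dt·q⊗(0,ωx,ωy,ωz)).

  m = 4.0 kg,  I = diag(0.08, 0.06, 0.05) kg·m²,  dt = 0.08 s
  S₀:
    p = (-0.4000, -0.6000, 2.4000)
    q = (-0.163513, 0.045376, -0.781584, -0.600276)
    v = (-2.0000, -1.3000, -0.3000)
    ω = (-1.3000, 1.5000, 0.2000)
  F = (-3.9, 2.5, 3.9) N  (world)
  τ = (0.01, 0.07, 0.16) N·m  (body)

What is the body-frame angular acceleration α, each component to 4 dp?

α = (0.1625, 1.2967, 2.4200)

precession coupling ω×(Iω) = (-0.0030, -0.0078, 0.0390)
angular accel α = (0.1625, 1.2967, 2.4200)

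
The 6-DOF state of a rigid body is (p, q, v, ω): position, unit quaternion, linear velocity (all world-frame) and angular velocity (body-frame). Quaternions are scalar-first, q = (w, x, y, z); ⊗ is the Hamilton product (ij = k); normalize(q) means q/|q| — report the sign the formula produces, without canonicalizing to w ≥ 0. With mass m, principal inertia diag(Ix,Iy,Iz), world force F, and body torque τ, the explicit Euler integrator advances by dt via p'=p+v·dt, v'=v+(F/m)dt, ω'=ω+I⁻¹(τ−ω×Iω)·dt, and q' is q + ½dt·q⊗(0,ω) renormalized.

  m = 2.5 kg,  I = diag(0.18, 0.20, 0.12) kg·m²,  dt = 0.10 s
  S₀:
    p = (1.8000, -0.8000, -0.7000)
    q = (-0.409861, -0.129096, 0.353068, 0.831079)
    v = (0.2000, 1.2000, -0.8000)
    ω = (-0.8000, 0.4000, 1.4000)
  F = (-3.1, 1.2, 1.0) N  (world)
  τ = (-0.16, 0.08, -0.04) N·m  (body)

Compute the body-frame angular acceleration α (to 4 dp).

ω×(Iω) gyroscopic = (-0.0448, -0.0672, -0.0064)
(τ − ω×Iω)/I = (-0.6400, 0.7360, -0.2800)

α = (-0.6400, 0.7360, -0.2800)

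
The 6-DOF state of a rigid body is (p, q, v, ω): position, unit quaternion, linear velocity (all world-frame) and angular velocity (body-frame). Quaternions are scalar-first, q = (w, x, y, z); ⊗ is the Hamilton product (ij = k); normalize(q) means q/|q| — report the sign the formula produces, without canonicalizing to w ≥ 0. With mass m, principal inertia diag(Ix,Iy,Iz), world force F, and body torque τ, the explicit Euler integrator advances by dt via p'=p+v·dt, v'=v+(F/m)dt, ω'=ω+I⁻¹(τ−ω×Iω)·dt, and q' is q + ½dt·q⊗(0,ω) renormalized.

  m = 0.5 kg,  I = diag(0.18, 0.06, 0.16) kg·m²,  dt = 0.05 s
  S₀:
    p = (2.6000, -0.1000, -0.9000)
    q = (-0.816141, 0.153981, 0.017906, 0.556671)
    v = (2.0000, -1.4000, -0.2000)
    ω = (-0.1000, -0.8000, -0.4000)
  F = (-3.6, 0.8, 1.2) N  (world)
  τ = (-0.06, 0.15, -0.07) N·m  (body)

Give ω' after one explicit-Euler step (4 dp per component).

ω' = (-0.1256, -0.6757, -0.4189)

(τ − ω×Iω)/I = (-0.5111, 2.4867, -0.3775)
new body rate ω' = (-0.1256, -0.6757, -0.4189)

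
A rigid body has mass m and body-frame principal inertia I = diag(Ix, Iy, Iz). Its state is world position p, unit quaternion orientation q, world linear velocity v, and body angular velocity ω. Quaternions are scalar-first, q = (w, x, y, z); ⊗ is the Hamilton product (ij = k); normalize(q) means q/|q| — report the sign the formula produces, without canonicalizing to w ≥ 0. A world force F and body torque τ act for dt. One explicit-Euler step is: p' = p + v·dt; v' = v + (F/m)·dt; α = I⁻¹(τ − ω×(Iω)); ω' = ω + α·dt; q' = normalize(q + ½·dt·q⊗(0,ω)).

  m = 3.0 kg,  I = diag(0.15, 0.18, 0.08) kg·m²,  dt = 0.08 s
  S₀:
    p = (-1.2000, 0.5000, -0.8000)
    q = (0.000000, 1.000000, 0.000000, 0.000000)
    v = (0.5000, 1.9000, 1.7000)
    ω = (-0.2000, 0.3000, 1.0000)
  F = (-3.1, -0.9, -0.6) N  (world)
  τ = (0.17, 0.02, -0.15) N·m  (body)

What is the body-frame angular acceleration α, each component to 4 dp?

ω×(Iω) gyroscopic = (-0.0300, -0.0140, -0.0018)
(τ − ω×Iω)/I = (1.3333, 0.1889, -1.8525)

α = (1.3333, 0.1889, -1.8525)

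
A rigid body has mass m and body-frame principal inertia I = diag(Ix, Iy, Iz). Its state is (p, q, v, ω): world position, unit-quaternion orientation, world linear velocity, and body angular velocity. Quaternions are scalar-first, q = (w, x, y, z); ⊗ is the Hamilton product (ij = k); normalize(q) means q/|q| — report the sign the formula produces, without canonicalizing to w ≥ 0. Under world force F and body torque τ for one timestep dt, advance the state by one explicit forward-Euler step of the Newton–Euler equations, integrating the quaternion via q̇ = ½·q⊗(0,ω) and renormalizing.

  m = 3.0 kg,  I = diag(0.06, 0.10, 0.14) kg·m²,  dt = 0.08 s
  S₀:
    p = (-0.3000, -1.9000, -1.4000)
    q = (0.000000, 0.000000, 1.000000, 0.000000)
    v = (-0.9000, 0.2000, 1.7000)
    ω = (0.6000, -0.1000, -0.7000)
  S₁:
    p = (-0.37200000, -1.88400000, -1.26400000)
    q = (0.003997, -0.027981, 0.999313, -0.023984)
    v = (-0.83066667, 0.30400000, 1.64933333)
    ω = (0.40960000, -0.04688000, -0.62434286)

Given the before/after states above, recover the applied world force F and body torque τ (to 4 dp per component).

velocity change Δv = (0.06933333, 0.10400000, -0.05066667)
m·(v₁−v₀)/dt = (2.6000, 3.9000, -1.9000)
rate change Δω = (-0.19040000, 0.05312000, 0.07565714)
I·α + gyro = (-0.1400, 0.1000, 0.1300)

F = (2.6000, 3.9000, -1.9000)
τ = (-0.1400, 0.1000, 0.1300)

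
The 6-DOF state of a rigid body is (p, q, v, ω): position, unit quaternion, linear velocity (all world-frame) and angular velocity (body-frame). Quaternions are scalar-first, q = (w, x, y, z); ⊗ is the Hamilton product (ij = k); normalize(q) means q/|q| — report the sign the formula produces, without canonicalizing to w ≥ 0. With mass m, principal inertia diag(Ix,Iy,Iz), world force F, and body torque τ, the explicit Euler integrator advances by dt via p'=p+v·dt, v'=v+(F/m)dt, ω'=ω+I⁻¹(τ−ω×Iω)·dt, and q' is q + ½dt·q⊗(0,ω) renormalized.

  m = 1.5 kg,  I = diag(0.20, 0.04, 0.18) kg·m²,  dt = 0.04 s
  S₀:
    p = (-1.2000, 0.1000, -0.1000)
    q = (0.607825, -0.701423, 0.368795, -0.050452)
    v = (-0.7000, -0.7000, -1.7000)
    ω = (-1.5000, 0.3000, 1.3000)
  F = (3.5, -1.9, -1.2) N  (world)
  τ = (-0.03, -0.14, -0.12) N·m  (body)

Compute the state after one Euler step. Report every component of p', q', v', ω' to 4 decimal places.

ω×(Iω) gyroscopic = (0.0546, -0.0390, 0.0720)
angular accel α = (-0.4230, -2.5250, -1.0667)
ω + α·dt = (-1.5169, 0.1990, 1.2573)
2q̇ = q⊗(0,ω) = (-1.0971854, -0.4171684, 1.1698754, 1.1329381)
updated quaternion q' = (0.5854, -0.7092, 0.3919, -0.0278)
new position p' = (-1.2280, 0.0720, -0.1680)
new velocity v' = (-0.6067, -0.7507, -1.7320)

p' = (-1.2280, 0.0720, -0.1680)
q' = (0.5854, -0.7092, 0.3919, -0.0278)
v' = (-0.6067, -0.7507, -1.7320)
ω' = (-1.5169, 0.1990, 1.2573)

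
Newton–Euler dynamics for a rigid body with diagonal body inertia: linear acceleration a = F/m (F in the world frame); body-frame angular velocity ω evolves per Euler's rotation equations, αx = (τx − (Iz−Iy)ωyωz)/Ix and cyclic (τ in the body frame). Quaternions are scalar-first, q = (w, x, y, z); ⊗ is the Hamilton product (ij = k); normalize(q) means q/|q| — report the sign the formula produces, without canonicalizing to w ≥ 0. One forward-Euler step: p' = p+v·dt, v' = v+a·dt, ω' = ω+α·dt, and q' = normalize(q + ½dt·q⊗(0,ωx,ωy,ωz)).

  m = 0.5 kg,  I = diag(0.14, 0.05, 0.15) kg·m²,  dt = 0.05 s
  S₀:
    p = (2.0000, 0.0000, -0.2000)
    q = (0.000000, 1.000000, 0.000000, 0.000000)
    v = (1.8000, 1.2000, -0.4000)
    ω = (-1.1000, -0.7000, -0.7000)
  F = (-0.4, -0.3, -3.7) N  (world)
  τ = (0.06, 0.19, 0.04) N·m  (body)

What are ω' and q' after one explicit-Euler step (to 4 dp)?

ω' = (-1.0961, -0.5023, -0.6636)
q' = (0.0275, 0.9993, 0.0175, -0.0175)

precession coupling ω×(Iω) = (0.0490, -0.0077, -0.0693)
(τ − ω×Iω)/I = (0.0786, 3.9540, 0.7287)
ω' = ω + α·dt = (-1.0961, -0.5023, -0.6636)
Hamilton product q⊗(0,ω) = (1.1000000, 0.0000000, 0.7000000, -0.7000000)
q + ½dt·q⊗(0,ω), renormalized = (0.0275, 0.9993, 0.0175, -0.0175)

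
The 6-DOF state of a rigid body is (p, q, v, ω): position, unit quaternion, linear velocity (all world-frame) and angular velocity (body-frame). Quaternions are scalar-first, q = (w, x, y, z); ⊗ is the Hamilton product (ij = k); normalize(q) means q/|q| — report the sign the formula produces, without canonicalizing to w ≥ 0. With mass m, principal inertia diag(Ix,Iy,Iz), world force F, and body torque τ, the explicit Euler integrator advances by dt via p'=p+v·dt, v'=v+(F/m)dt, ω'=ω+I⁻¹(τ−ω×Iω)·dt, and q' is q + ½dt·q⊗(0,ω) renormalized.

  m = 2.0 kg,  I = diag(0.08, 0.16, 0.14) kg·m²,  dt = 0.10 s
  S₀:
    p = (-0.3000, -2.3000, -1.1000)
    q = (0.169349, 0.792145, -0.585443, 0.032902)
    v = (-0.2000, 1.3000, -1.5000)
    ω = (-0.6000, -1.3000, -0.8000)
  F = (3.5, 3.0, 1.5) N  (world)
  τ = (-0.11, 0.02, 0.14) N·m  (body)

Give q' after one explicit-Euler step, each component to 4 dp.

q' = (0.1559, 0.8099, -0.5639, -0.0428)

2q̇ = q⊗(0,ω) = (-0.2594673, 0.4095176, 0.3938211, -1.5165335)
updated quaternion q' = (0.1559, 0.8099, -0.5639, -0.0428)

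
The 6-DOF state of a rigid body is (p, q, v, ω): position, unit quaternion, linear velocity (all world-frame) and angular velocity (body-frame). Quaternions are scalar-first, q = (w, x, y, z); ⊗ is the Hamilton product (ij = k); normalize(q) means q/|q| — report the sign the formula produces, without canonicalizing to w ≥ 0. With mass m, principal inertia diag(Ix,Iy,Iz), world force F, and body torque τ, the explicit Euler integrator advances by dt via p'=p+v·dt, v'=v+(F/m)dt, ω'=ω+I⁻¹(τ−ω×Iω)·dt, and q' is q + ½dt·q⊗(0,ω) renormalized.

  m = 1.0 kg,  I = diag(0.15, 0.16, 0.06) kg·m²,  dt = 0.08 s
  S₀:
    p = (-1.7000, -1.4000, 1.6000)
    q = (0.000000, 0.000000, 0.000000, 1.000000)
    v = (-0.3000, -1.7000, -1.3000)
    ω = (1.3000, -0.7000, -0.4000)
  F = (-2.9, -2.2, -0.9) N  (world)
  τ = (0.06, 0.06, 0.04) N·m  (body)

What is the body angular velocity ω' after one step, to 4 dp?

angular accel α = (0.5867, 0.6675, 0.8183)
ω + α·dt = (1.3469, -0.6466, -0.3345)

ω' = (1.3469, -0.6466, -0.3345)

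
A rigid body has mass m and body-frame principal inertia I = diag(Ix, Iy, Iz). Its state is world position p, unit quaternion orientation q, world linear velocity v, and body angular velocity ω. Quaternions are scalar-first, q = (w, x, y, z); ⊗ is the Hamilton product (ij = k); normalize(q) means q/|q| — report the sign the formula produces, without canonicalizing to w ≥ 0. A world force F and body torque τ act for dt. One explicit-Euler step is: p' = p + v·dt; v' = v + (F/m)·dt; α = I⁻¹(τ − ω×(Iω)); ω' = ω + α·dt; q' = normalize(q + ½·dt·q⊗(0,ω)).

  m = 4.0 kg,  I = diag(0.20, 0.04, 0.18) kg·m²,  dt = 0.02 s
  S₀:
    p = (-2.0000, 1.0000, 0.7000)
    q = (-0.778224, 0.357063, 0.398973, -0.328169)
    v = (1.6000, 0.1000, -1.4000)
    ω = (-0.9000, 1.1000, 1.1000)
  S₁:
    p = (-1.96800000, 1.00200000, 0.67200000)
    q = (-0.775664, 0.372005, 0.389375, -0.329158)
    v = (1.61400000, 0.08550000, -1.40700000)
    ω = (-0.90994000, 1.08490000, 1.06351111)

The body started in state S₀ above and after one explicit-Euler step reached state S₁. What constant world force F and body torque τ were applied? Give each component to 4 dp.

Δv = v₁−v₀ = (0.01400000, -0.01450000, -0.00700000)
m·(v₁−v₀)/dt = (2.8000, -2.9000, -1.4000)
rate change Δω = (-0.00994000, -0.01510000, -0.03648889)
precession coupling = (0.1694, -0.0198, 0.1584)
applied torque τ = (0.0700, -0.0500, -0.1700)

F = (2.8000, -2.9000, -1.4000)
τ = (0.0700, -0.0500, -0.1700)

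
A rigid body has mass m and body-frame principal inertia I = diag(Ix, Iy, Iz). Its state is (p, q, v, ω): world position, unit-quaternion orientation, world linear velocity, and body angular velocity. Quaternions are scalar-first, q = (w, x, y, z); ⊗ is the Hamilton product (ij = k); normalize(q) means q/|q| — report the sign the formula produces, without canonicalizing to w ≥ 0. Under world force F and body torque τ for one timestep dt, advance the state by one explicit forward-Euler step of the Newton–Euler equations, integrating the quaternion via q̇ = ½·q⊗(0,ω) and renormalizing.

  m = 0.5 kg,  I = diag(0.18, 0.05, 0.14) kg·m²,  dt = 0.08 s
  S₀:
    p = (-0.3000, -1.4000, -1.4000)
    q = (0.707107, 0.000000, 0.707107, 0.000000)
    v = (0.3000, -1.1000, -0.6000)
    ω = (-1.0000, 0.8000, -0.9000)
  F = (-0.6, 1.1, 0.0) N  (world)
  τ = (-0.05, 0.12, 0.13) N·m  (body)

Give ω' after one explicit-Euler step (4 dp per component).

ω' = (-0.9934, 0.9344, -0.8851)

α = I⁻¹(τ − ω×Iω) = (0.0822, 1.6800, 0.1857)
ω' = ω + α·dt = (-0.9934, 0.9344, -0.8851)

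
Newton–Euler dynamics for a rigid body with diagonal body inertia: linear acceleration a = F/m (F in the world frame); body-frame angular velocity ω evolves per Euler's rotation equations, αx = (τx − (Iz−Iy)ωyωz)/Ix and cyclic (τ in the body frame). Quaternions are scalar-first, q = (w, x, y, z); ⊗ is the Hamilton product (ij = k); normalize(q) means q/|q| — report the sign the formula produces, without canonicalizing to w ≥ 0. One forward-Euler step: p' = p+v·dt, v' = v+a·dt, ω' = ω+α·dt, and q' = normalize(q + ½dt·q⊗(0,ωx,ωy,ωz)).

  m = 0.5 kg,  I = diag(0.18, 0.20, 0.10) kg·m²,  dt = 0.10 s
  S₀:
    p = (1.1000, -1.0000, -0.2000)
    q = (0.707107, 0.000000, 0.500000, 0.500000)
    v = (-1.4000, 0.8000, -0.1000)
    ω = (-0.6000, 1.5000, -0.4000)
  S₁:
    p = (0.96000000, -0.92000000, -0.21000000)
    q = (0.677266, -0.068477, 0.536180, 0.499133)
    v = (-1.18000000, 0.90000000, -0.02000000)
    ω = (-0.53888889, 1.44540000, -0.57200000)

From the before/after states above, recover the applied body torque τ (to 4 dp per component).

rate change Δω = (0.06111111, -0.05460000, -0.17200000)
τ = I·(Δω/dt) + ω₀×(Iω₀) = (0.1700, -0.0900, -0.1900)

τ = (0.1700, -0.0900, -0.1900)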